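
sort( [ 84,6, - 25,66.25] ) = [ - 25,6 , 66.25, 84] 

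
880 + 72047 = 72927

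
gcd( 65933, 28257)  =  9419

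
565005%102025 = 54880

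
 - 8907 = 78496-87403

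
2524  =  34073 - 31549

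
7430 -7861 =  - 431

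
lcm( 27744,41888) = 2136288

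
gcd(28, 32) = 4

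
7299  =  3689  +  3610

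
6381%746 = 413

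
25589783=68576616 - 42986833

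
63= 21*3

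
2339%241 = 170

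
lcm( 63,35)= 315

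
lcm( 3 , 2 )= 6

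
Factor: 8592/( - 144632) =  - 2^1 * 3^1 * 101^( - 1) = - 6/101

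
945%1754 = 945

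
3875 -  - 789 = 4664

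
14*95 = 1330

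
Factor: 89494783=7^1*17^1*29^1*25933^1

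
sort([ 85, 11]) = [ 11,85]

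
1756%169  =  66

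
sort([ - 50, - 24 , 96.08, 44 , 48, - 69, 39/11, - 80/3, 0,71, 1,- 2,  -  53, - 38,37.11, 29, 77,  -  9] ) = [ - 69, - 53, - 50, - 38,  -  80/3 , - 24, - 9, - 2, 0, 1,39/11, 29, 37.11 , 44,48, 71, 77, 96.08 ] 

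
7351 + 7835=15186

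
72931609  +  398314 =73329923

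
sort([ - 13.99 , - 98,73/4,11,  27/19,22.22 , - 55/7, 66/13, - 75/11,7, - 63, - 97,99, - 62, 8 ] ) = [ - 98, - 97, - 63, - 62, - 13.99, - 55/7, - 75/11,27/19,66/13,7,8, 11,73/4  ,  22.22,  99] 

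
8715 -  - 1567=10282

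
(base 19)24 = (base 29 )1d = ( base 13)33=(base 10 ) 42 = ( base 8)52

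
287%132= 23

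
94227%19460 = 16387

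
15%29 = 15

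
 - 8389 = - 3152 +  - 5237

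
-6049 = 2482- 8531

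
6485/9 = 6485/9=   720.56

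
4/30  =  2/15 = 0.13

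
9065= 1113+7952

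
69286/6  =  34643/3  =  11547.67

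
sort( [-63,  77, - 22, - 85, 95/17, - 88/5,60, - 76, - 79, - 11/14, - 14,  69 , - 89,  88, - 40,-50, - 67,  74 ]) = [-89,  -  85 ,-79,-76,  -  67,  -  63, - 50, - 40,-22,-88/5, - 14, - 11/14, 95/17,  60 , 69,74,77,  88]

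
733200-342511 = 390689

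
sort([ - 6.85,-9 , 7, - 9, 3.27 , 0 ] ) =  [ - 9,- 9, - 6.85, 0, 3.27,7]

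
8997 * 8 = 71976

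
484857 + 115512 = 600369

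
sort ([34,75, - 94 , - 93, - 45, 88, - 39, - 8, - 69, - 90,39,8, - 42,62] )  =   [-94,-93,- 90,  -  69, - 45,-42, - 39, - 8 , 8,34, 39,62,75, 88] 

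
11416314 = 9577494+1838820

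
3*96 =288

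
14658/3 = 4886 = 4886.00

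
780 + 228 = 1008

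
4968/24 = 207=207.00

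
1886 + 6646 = 8532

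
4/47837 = 4/47837 = 0.00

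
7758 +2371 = 10129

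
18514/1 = 18514=18514.00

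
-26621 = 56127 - 82748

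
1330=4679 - 3349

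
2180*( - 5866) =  - 12787880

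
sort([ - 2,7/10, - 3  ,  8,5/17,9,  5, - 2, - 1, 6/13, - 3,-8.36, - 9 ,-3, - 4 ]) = [ - 9, - 8.36, - 4, - 3, -3, - 3, - 2, - 2,-1, 5/17,  6/13,7/10,5,8,9] 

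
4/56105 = 4/56105 = 0.00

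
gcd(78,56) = 2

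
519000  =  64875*8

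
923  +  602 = 1525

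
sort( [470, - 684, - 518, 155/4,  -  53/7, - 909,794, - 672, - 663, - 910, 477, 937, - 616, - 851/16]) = [-910, - 909,  -  684, - 672, - 663, - 616,-518, - 851/16, - 53/7, 155/4, 470, 477, 794,  937]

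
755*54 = 40770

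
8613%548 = 393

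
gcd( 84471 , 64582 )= 1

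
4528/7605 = 4528/7605 = 0.60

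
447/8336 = 447/8336 = 0.05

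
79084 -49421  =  29663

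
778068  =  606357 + 171711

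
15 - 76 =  - 61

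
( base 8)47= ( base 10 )39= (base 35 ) 14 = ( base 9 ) 43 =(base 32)17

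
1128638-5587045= - 4458407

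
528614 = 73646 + 454968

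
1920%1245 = 675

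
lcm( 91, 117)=819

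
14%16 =14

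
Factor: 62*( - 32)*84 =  - 166656= -2^8 *3^1 * 7^1 * 31^1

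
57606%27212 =3182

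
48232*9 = 434088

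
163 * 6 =978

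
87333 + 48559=135892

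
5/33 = 5/33=0.15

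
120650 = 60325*2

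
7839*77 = 603603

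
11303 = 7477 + 3826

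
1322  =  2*661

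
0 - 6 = -6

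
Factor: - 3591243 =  - 3^3*23^1*5783^1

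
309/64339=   309/64339 =0.00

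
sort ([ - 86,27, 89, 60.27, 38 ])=[ - 86,27,38,60.27,89]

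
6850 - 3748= 3102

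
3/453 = 1/151=0.01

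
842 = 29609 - 28767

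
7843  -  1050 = 6793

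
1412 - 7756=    - 6344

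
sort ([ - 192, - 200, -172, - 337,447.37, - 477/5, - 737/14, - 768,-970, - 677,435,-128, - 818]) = [  -  970, - 818,-768,  -  677,-337,-200,-192,  -  172 ,-128, - 477/5, - 737/14, 435, 447.37 ]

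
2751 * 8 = 22008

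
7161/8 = 7161/8 = 895.12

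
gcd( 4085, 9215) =95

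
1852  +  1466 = 3318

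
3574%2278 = 1296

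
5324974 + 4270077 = 9595051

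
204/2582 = 102/1291 = 0.08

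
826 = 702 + 124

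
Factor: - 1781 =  - 13^1 *137^1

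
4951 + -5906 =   -  955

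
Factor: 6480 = 2^4*3^4*5^1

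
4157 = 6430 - 2273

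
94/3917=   94/3917 = 0.02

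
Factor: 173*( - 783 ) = - 135459 = -  3^3 * 29^1 *173^1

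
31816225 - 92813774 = -60997549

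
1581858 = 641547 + 940311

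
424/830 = 212/415 = 0.51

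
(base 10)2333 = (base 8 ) 4435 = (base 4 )210131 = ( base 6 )14445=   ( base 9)3172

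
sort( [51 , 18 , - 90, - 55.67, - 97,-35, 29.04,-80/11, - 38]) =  [ - 97, - 90, - 55.67, - 38 ,  -  35, - 80/11,18, 29.04, 51]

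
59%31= 28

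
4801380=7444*645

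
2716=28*97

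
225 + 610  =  835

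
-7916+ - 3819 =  - 11735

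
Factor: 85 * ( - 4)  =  -2^2*5^1*17^1 = - 340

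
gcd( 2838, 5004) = 6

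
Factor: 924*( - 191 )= - 176484 = -  2^2*3^1*7^1*11^1*191^1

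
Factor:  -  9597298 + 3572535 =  - 6024763 = - 73^1*82531^1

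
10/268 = 5/134 = 0.04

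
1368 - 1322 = 46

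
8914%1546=1184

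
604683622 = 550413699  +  54269923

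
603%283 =37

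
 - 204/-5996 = 51/1499 = 0.03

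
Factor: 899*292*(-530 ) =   -  2^3*5^1*29^1*31^1*53^1*73^1 = - 139129240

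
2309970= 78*29615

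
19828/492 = 4957/123 =40.30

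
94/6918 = 47/3459 = 0.01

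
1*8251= 8251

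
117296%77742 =39554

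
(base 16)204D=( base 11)6238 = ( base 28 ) af9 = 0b10000001001101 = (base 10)8269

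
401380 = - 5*( - 80276 ) 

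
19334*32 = 618688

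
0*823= 0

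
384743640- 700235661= - 315492021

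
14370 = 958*15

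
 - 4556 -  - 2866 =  - 1690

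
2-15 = -13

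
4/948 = 1/237 = 0.00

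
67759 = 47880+19879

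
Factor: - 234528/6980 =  - 2^3*3^1*5^( - 1 )*7^1=- 168/5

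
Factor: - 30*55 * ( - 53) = 2^1 * 3^1*5^2*11^1*53^1  =  87450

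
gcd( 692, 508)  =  4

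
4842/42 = 115+ 2/7 = 115.29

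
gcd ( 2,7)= 1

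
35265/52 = 35265/52 = 678.17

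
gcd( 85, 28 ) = 1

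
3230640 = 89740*36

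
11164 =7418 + 3746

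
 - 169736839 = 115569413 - 285306252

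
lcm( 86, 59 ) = 5074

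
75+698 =773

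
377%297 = 80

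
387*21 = 8127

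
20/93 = 20/93= 0.22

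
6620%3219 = 182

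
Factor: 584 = 2^3*73^1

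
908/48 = 227/12 = 18.92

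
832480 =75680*11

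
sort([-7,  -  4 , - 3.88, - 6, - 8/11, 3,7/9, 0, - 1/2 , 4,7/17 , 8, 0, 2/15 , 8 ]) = [ - 7, - 6, - 4 , - 3.88,- 8/11 , - 1/2,0,0,2/15, 7/17  ,  7/9,3 , 4, 8,8]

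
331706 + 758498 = 1090204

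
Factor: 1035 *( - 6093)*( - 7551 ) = 47618531505 = 3^6*5^1*23^1*677^1 * 839^1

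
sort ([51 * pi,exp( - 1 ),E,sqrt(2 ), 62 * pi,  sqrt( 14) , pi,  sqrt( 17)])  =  [ exp( - 1),sqrt(2), E, pi, sqrt(14), sqrt(17 ), 51*pi , 62 * pi ]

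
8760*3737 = 32736120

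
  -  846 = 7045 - 7891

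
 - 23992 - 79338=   -  103330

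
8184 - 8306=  - 122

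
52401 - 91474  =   - 39073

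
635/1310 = 127/262 = 0.48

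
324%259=65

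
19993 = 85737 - 65744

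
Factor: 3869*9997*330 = 12763869690 = 2^1 * 3^1*5^1*11^1*13^1*53^1*73^1*769^1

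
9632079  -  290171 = 9341908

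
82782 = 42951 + 39831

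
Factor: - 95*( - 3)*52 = 2^2*3^1*5^1*13^1*19^1 = 14820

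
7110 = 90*79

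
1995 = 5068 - 3073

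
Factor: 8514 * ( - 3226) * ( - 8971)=2^2*3^2*11^1*43^1*1613^1*8971^1= 246398957244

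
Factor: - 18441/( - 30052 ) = 27/44=2^( - 2)*3^3*11^( - 1 )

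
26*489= 12714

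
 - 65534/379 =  - 173 + 33/379 = - 172.91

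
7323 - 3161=4162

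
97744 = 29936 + 67808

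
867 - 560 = 307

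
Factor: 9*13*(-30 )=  - 2^1*3^3*5^1*13^1 = -3510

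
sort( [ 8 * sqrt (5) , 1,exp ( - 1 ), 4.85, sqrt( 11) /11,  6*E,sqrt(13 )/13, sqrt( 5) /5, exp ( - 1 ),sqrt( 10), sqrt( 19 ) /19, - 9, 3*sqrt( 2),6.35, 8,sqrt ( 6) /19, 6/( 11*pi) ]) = [- 9, sqrt(6)/19,6/( 11*pi), sqrt(19)/19, sqrt(13) /13,sqrt ( 11 ) /11,  exp( - 1),exp( - 1), sqrt ( 5)/5,1,  sqrt( 10),  3 * sqrt(2 ), 4.85,6.35,8,  6*E,  8 * sqrt(5)] 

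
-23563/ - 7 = 23563/7 = 3366.14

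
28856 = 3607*8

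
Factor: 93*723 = 3^2*31^1*241^1 = 67239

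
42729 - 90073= - 47344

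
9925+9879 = 19804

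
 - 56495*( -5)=282475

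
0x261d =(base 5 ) 303012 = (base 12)5791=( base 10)9757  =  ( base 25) FF7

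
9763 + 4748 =14511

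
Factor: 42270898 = 2^1 *21135449^1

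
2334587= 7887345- 5552758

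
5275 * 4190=22102250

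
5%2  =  1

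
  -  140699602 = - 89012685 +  - 51686917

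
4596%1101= 192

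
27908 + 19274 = 47182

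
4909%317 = 154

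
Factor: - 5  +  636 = 631=631^1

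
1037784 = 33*31448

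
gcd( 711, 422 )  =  1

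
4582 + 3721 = 8303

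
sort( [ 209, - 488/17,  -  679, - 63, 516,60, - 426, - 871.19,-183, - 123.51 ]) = [ - 871.19, - 679, - 426, - 183, - 123.51, - 63, - 488/17,  60, 209 , 516 ]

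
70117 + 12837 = 82954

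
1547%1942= 1547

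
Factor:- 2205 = - 3^2*5^1*7^2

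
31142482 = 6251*4982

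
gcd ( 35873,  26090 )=1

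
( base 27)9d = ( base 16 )100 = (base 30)8g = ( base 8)400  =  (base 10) 256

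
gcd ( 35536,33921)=1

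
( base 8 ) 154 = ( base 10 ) 108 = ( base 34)36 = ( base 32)3c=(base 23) 4g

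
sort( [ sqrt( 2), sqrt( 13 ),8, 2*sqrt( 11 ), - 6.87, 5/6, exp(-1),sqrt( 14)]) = [ - 6.87,exp( - 1 ),  5/6 , sqrt( 2 ) , sqrt( 13 ),  sqrt( 14),  2 * sqrt (11), 8 ] 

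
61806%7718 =62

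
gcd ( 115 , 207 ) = 23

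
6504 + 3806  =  10310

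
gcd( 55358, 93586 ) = 2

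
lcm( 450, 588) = 44100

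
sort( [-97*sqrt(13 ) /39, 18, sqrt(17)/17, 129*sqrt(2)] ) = [- 97*sqrt ( 13 ) /39,sqrt (17)/17,18,129*sqrt ( 2 )]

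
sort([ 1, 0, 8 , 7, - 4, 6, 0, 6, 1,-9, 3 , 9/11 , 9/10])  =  [ - 9, - 4, 0, 0, 9/11, 9/10, 1, 1, 3,6,6, 7, 8]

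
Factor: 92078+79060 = 2^1 * 3^1*11^1 * 2593^1 = 171138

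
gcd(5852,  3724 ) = 532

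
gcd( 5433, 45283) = 1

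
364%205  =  159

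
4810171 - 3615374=1194797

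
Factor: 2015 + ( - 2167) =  - 152= - 2^3 * 19^1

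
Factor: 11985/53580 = 17/76 = 2^( - 2) *17^1 * 19^(-1)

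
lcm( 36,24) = 72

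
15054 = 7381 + 7673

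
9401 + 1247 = 10648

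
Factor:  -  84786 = -2^1*3^1*13^1 * 1087^1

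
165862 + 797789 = 963651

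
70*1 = 70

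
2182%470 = 302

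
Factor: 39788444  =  2^2*3041^1*3271^1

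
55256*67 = 3702152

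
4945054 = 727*6802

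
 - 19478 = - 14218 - 5260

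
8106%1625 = 1606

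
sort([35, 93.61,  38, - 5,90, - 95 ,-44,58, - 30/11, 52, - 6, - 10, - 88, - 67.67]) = [ - 95, - 88, - 67.67,  -  44, - 10, - 6, - 5, - 30/11, 35,38,52, 58, 90,93.61]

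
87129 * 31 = 2700999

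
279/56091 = 93/18697 = 0.00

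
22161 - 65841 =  - 43680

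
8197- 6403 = 1794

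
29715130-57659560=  - 27944430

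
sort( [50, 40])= [40, 50 ] 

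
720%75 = 45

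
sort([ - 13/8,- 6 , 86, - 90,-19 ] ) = [-90,-19,-6, - 13/8,86 ]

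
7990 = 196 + 7794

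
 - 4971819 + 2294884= -2676935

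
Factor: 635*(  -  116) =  - 2^2*5^1*29^1*127^1 =- 73660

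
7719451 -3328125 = 4391326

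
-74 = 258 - 332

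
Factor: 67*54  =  2^1*3^3*67^1=3618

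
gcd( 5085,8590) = 5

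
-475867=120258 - 596125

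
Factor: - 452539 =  - 452539^1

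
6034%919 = 520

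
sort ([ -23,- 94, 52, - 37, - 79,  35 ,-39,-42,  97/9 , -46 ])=[ - 94,- 79 , - 46,  -  42 , -39 , - 37 , - 23, 97/9,35 , 52 ] 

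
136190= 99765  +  36425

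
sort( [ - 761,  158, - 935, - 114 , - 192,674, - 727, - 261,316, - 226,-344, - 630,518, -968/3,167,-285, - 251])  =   [ - 935, - 761,- 727,-630, - 344, - 968/3, -285,- 261, - 251,-226, - 192, - 114  ,  158,167 , 316 , 518,674]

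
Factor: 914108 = 2^2* 13^1*17579^1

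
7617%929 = 185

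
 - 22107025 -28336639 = - 50443664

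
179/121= 179/121=1.48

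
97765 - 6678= 91087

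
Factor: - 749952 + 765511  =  15559^1 = 15559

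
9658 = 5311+4347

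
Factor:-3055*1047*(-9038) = 28908811230=2^1* 3^1*5^1 * 13^1 * 47^1* 349^1*4519^1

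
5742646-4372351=1370295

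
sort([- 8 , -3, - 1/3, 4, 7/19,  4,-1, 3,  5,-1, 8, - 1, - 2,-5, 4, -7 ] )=[ - 8, - 7, - 5,-3, - 2,-1, - 1,-1,-1/3, 7/19, 3,  4,4, 4 , 5,  8] 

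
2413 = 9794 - 7381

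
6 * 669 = 4014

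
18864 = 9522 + 9342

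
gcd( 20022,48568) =2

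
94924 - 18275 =76649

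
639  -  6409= -5770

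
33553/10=33553/10 = 3355.30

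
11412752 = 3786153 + 7626599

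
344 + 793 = 1137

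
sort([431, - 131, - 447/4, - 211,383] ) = [ - 211, - 131,-447/4,  383, 431]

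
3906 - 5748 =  - 1842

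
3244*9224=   29922656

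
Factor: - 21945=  - 3^1*5^1*7^1*11^1*19^1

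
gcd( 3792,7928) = 8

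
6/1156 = 3/578= 0.01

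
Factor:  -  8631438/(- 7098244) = 2^( - 1 )*3^1*137^( - 1 )*223^1*6451^1 * 12953^( - 1)=4315719/3549122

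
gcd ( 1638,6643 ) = 91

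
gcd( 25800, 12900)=12900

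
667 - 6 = 661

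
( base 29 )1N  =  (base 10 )52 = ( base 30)1m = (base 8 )64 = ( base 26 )20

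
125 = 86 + 39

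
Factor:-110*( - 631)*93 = 6455130 = 2^1*3^1*5^1  *  11^1*31^1 * 631^1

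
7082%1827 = 1601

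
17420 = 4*4355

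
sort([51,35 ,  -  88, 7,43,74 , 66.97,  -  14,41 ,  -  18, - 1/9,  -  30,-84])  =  [ -88, -84,  -  30,-18,  -  14, - 1/9,  7, 35,  41,  43, 51,66.97, 74] 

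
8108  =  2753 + 5355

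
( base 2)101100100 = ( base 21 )GK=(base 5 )2411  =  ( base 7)1016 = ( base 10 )356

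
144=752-608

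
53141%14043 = 11012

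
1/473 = 1/473 = 0.00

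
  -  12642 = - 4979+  - 7663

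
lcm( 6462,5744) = 51696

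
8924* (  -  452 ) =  - 4033648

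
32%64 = 32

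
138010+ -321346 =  - 183336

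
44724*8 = 357792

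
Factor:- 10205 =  - 5^1*13^1 * 157^1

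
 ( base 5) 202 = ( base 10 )52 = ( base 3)1221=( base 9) 57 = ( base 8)64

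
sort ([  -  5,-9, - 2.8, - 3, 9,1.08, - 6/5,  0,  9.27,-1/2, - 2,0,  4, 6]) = [ - 9, - 5, - 3, - 2.8, - 2, - 6/5, - 1/2 , 0, 0,1.08, 4, 6, 9, 9.27] 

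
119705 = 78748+40957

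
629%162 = 143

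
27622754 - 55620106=  -  27997352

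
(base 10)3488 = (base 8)6640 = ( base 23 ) 6DF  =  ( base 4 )312200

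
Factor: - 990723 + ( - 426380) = -17^1*31^1*2689^1 = - 1417103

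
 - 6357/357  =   - 2119/119 =- 17.81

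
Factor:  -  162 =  - 2^1*3^4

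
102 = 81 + 21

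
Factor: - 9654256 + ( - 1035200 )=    - 10689456 = - 2^4 *3^1*43^1*5179^1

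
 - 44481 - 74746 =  - 119227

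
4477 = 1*4477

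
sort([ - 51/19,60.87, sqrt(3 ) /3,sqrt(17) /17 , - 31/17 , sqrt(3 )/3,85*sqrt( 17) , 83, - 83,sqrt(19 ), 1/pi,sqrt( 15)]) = [  -  83,-51/19,-31/17,sqrt( 17 )/17,1/pi,sqrt( 3)/3,sqrt(3 ) /3,sqrt(15),  sqrt( 19 ), 60.87,83 , 85*sqrt(17) ]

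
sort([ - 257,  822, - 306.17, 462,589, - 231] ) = [ - 306.17, - 257 ,- 231, 462, 589, 822]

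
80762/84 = 961 + 19/42= 961.45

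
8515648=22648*376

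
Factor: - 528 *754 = -398112=- 2^5*3^1*11^1*13^1 * 29^1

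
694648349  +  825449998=1520098347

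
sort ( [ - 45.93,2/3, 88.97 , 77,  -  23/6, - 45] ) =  [ - 45.93, - 45 , -23/6, 2/3,  77,88.97]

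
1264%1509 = 1264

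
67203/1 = 67203 = 67203.00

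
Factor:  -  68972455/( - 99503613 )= 3^(  -  3 ) * 5^1*11^( - 1 )*41^1 * 157^1*2143^1 * 335029^( - 1)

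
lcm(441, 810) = 39690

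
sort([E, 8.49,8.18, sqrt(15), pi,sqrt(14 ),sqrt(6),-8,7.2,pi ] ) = [ - 8, sqrt(6), E,pi,pi, sqrt(14 ),  sqrt( 15 ),7.2,8.18, 8.49 ] 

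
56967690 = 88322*645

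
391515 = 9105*43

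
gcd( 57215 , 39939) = 1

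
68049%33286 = 1477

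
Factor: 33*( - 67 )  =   - 2211 = -  3^1*11^1 * 67^1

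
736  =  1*736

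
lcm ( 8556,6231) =573252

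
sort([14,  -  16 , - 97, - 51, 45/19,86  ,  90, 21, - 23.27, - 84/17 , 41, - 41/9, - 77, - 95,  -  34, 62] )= [ - 97, - 95, - 77, - 51, - 34, - 23.27, - 16, - 84/17, - 41/9, 45/19,14, 21,41, 62,86 , 90]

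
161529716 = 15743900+145785816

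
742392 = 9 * 82488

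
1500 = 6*250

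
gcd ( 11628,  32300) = 1292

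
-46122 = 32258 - 78380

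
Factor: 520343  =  43^1*12101^1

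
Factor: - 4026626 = - 2^1*2013313^1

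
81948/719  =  113 + 701/719 = 113.97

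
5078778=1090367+3988411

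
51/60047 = 51/60047=0.00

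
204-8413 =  - 8209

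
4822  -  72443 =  - 67621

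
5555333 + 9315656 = 14870989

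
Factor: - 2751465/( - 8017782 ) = 917155/2672594 = 2^( - 1 )*5^1*59^1*347^(  -  1 ) * 3109^1 * 3851^ ( - 1 )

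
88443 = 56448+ 31995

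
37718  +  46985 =84703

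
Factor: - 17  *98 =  - 1666 = - 2^1 * 7^2*17^1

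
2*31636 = 63272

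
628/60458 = 314/30229 = 0.01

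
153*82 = 12546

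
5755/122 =5755/122 = 47.17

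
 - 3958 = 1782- 5740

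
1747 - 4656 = -2909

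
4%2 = 0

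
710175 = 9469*75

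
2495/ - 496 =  -2495/496  =  - 5.03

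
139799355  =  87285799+52513556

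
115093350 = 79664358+35428992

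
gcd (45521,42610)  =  1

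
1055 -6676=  - 5621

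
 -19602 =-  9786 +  - 9816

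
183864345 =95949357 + 87914988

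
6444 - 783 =5661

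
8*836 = 6688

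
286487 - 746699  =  -460212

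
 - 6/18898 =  - 3/9449 = - 0.00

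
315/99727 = 315/99727= 0.00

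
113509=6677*17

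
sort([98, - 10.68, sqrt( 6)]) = [ - 10.68,sqrt ( 6 ),  98] 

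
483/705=161/235 = 0.69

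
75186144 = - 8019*(- 9376)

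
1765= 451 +1314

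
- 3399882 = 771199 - 4171081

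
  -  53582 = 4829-58411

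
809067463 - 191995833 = 617071630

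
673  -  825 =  - 152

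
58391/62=941 +49/62 =941.79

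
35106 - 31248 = 3858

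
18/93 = 6/31=0.19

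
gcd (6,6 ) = 6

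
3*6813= 20439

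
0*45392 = 0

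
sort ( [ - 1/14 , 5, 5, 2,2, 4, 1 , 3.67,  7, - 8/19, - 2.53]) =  [-2.53,-8/19, -1/14, 1,2, 2,3.67, 4,5,  5,  7 ]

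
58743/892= 65 + 763/892 = 65.86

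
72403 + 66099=138502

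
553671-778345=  - 224674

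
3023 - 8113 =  - 5090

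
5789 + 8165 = 13954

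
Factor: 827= 827^1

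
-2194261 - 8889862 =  -11084123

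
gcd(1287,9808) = 1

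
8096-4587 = 3509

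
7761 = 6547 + 1214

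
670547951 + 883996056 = 1554544007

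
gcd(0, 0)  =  0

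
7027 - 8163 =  - 1136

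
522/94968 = 29/5276 = 0.01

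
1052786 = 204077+848709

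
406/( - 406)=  - 1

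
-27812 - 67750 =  - 95562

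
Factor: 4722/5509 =2^1*3^1  *  7^( - 1 ) = 6/7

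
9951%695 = 221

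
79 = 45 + 34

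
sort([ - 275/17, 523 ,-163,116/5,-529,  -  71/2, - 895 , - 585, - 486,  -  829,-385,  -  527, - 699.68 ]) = [ - 895, - 829,  -  699.68 ,-585, - 529, - 527,-486, - 385, - 163, - 71/2, - 275/17, 116/5,523]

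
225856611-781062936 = -555206325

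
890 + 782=1672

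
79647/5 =15929 + 2/5 = 15929.40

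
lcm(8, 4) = 8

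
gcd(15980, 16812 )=4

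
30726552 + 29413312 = 60139864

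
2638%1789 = 849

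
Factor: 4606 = 2^1 * 7^2*47^1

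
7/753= 7/753 = 0.01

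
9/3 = 3 =3.00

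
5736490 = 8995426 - 3258936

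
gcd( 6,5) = 1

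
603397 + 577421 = 1180818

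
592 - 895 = - 303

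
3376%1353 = 670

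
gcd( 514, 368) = 2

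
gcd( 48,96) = 48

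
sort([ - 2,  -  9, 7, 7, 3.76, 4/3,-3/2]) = [ - 9,-2, - 3/2, 4/3, 3.76, 7, 7] 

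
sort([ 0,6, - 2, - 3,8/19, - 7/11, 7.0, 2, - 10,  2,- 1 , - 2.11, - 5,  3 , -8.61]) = [ - 10, - 8.61, - 5, - 3,- 2.11, - 2, - 1, - 7/11,  0, 8/19, 2,  2, 3,6,7.0 ]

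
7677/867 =8 + 247/289 = 8.85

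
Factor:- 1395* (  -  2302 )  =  3211290 = 2^1*3^2*5^1 * 31^1 *1151^1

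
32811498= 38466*853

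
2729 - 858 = 1871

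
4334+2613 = 6947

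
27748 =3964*7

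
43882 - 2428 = 41454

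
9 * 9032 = 81288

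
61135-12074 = 49061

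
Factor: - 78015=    - 3^1 * 5^1 * 7^1*743^1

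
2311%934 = 443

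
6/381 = 2/127=0.02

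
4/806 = 2/403 = 0.00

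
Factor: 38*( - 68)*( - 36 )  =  93024 = 2^5*3^2*17^1*19^1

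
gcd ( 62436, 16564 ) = 4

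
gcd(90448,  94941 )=1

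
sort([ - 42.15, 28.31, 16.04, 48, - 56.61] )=[ - 56.61, - 42.15,16.04, 28.31, 48] 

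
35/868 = 5/124  =  0.04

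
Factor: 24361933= 19^1*47^1*27281^1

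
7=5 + 2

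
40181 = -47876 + 88057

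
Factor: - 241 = - 241^1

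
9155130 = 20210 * 453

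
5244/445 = 11 + 349/445 = 11.78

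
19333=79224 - 59891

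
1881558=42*44799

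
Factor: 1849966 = 2^1*73^1*12671^1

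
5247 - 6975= -1728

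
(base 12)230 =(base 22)eg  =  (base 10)324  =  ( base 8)504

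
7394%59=19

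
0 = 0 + 0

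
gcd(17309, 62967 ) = 1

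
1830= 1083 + 747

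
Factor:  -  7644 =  - 2^2*3^1*7^2 * 13^1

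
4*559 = 2236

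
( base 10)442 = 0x1BA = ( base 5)3232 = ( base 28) FM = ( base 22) k2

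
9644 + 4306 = 13950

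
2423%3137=2423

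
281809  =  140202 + 141607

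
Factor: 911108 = 2^2*11^1*20707^1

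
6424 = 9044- 2620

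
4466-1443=3023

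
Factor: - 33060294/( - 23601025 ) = 2^1*3^2*5^( - 2 )*7^( - 1)*157^(-1)*457^1  *  859^( - 1 )*4019^1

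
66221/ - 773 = -66221/773= - 85.67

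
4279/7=4279/7 = 611.29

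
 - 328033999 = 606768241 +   -  934802240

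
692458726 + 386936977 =1079395703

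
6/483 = 2/161 = 0.01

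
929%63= 47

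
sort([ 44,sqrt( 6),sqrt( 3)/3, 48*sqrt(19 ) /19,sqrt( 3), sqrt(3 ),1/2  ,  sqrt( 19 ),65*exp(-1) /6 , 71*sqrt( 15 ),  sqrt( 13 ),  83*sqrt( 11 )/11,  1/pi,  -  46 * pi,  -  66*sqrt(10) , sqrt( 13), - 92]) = [ - 66*sqrt(10 ) ,-46*pi,-92, 1/pi,1/2, sqrt(3 )/3,  sqrt( 3),sqrt(3) , sqrt( 6),sqrt( 13),  sqrt( 13),65*exp( - 1)/6,sqrt( 19) , 48*sqrt( 19) /19,83*sqrt( 11)/11,44,71*sqrt( 15)] 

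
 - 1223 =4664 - 5887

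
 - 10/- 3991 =10/3991= 0.00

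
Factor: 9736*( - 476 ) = - 4634336 =-  2^5*7^1*17^1*1217^1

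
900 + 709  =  1609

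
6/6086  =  3/3043 = 0.00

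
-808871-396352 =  - 1205223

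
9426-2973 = 6453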